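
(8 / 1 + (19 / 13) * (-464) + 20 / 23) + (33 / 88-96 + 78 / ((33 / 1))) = -20064101 / 26312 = -762.55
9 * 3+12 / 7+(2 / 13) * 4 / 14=2617 / 91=28.76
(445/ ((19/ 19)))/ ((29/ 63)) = 28035/ 29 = 966.72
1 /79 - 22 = -1737 /79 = -21.99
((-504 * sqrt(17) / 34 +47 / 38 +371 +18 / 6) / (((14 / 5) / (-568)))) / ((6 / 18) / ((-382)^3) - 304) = 241858146988080 / 965914149523 - 8548741572480 * sqrt(17) / 864238975889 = 209.61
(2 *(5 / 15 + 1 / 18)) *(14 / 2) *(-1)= -49 / 9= -5.44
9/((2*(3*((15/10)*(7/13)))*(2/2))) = 13/7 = 1.86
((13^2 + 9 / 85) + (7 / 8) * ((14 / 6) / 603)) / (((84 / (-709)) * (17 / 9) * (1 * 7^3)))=-147489507337 / 66946410720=-2.20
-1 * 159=-159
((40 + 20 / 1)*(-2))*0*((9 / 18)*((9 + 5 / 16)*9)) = 0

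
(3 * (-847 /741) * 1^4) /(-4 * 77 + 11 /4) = 308 /27417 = 0.01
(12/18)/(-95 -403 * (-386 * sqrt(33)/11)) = 2090/217784324451 + 311116 * sqrt(33)/217784324451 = 0.00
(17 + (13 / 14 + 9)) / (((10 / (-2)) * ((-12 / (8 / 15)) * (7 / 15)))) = 0.51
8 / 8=1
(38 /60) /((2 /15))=19 /4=4.75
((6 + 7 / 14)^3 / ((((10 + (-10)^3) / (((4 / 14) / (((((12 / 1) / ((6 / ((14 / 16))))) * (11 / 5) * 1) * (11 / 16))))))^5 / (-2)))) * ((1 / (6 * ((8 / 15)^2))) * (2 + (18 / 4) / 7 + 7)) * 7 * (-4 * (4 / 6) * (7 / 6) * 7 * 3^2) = -0.00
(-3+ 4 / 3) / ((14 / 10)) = -25 / 21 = -1.19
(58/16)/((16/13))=377/128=2.95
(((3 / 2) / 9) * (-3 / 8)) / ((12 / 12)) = -1 / 16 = -0.06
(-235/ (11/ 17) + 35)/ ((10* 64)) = -361/ 704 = -0.51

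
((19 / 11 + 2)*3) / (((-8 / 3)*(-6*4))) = 0.17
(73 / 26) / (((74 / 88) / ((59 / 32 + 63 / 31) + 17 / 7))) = 35154537 / 1670032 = 21.05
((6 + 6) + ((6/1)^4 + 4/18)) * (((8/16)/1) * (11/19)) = 64757/171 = 378.70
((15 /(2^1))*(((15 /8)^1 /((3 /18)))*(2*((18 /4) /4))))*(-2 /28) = -6075 /448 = -13.56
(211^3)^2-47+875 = 88245939633589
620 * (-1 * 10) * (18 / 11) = -10145.45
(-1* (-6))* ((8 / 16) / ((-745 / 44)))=-132 / 745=-0.18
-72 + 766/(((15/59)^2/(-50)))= -592615.56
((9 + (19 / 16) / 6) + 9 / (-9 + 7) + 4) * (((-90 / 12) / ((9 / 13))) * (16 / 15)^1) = -10855 / 108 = -100.51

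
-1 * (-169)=169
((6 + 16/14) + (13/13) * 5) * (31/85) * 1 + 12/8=83/14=5.93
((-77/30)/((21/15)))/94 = -11/564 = -0.02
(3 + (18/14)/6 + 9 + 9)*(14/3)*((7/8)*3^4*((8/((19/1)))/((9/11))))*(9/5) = 617463/95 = 6499.61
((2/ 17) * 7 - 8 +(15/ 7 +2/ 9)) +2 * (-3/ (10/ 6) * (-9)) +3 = 30.59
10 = 10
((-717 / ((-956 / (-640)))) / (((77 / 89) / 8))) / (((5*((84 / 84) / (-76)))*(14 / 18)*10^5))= 1461024 / 1684375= 0.87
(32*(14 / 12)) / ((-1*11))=-112 / 33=-3.39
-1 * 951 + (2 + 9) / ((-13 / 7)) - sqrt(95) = -12440 / 13 - sqrt(95) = -966.67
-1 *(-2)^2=-4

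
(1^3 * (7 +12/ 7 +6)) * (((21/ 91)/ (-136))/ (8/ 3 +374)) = -927/ 13984880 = -0.00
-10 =-10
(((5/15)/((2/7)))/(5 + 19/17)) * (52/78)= 119/936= 0.13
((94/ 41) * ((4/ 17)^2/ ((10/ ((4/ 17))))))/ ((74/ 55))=16544/ 7453021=0.00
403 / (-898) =-403 / 898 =-0.45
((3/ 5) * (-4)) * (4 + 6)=-24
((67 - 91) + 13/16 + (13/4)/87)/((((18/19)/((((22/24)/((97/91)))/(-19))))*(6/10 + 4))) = 161286125/670799232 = 0.24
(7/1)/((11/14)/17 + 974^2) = 1666/225784899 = 0.00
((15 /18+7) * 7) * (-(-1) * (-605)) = -199045 /6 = -33174.17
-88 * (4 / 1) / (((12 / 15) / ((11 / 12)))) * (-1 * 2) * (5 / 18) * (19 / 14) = 304.10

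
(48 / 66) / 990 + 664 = 3615484 / 5445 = 664.00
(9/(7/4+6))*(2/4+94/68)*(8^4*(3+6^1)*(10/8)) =53084160/527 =100728.96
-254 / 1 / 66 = -127 / 33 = -3.85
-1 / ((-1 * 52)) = 1 / 52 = 0.02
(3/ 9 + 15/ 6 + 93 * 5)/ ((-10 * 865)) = -0.05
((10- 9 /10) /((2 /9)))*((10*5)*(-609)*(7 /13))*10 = -6714225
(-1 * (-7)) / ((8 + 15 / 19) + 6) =133 / 281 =0.47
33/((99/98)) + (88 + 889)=3029/3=1009.67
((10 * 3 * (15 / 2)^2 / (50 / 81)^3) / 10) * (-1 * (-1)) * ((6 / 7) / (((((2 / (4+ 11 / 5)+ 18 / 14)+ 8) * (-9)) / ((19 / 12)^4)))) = -79518355533 / 1779200000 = -44.69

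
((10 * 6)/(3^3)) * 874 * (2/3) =34960/27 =1294.81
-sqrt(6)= -2.45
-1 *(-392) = 392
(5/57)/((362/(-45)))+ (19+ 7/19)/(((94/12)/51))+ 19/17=699071761/5495522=127.21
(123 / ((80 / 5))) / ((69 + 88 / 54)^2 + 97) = 89667 / 59317792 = 0.00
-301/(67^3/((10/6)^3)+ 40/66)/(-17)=1241625/4555699661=0.00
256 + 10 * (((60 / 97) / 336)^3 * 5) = 2564479708213 / 10017498848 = 256.00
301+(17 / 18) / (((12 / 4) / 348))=3695 / 9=410.56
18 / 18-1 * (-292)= 293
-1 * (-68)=68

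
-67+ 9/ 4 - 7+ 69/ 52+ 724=16993/ 26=653.58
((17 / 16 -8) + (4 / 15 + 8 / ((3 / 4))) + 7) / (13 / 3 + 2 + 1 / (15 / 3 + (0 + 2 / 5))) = 23751 / 14080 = 1.69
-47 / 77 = -0.61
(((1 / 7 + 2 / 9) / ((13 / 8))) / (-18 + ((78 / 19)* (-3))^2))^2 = 1103036944 / 390522850245801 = 0.00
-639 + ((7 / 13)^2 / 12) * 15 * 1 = -431719 / 676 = -638.64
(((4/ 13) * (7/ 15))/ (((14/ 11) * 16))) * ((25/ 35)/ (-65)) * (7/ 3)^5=-26411/ 4928040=-0.01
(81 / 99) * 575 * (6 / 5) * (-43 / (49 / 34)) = -9079020 / 539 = -16844.19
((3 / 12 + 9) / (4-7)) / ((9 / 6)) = -37 / 18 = -2.06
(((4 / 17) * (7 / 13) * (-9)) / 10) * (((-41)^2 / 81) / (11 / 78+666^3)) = -47068 / 5875671010245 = -0.00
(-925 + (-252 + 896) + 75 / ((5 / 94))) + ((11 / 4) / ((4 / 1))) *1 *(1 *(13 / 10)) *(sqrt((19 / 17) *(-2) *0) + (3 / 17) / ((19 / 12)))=14587967 / 12920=1129.10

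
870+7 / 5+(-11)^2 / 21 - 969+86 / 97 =-926341 / 10185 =-90.95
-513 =-513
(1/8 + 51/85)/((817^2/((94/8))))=1363/106798240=0.00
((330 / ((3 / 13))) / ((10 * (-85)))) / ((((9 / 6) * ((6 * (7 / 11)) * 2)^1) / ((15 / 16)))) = -1573 / 11424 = -0.14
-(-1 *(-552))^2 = -304704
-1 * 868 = -868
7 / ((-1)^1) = -7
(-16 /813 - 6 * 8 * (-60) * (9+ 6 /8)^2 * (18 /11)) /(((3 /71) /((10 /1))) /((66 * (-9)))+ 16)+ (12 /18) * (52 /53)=2713823627324296 /96919182831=28000.89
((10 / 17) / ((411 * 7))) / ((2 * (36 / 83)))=0.00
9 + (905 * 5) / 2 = 4543 / 2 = 2271.50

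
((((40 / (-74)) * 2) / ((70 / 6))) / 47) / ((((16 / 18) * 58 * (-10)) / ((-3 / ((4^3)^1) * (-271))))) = 21951 / 451861760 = 0.00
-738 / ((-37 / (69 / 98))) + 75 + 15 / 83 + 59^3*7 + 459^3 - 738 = 14767946344009 / 150479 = 98139583.22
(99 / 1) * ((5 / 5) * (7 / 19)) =693 / 19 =36.47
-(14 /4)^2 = -49 /4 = -12.25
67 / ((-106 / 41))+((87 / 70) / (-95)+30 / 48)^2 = -957791801363 / 37500680000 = -25.54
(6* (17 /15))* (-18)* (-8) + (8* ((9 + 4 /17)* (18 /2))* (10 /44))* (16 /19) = 1106.46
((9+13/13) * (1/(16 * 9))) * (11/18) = 55/1296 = 0.04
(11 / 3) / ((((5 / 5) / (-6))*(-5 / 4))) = 17.60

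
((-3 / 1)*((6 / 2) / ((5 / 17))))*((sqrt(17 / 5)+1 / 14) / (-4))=153 / 280+153*sqrt(85) / 100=14.65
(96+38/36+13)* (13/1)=25753/18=1430.72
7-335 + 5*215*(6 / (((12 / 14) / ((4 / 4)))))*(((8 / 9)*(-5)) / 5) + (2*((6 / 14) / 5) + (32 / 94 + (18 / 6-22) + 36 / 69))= -2395473751 / 340515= -7034.86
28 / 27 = 1.04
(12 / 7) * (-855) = -10260 / 7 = -1465.71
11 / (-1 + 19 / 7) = 77 / 12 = 6.42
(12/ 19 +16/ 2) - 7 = 31/ 19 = 1.63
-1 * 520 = -520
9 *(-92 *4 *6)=-19872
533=533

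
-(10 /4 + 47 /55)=-369 /110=-3.35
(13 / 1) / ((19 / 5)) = 65 / 19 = 3.42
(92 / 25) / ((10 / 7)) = 322 / 125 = 2.58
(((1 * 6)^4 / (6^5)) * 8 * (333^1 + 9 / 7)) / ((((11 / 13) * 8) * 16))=2535 / 616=4.12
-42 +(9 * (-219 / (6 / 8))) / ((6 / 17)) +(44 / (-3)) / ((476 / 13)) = -2673359 / 357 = -7488.40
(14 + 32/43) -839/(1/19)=-684829/43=-15926.26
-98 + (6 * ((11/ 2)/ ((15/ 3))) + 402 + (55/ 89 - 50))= 116242/ 445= 261.22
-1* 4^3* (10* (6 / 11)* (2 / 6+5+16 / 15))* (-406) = 9977856 / 11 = 907077.82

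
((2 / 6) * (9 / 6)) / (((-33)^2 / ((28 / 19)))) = 14 / 20691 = 0.00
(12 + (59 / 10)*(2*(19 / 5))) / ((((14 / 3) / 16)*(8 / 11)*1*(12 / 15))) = 6699 / 20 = 334.95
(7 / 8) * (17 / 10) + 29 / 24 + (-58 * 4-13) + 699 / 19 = -937147 / 4560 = -205.51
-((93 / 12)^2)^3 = -887503681 / 4096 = -216675.70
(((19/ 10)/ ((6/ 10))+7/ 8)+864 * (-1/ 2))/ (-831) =10271/ 19944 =0.51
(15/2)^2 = 56.25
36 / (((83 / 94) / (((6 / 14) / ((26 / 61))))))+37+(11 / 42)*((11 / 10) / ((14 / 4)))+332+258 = 1059657629 / 1586130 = 668.08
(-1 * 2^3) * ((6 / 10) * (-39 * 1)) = 936 / 5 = 187.20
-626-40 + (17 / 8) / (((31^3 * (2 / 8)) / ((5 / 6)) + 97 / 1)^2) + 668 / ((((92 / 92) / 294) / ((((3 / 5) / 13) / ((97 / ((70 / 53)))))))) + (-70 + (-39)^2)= 991051426651524987 / 1090962864511234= 908.42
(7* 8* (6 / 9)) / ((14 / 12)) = 32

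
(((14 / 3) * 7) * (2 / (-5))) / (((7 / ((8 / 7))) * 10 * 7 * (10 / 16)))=-128 / 2625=-0.05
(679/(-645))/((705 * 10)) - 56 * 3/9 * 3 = -254646679/4547250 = -56.00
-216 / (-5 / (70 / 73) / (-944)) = -2854656 / 73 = -39104.88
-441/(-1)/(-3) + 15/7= -1014/7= -144.86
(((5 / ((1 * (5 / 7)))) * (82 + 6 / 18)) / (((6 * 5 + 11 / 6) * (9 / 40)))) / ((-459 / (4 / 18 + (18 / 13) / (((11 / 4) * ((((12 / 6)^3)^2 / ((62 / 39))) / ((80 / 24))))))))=-46980920 / 1015470027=-0.05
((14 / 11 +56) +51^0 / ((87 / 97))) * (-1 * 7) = -391139 / 957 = -408.71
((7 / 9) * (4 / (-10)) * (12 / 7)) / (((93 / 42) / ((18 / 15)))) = -224 / 775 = -0.29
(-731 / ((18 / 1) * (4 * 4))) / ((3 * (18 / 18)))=-731 / 864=-0.85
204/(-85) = -12/5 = -2.40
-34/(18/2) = -34/9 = -3.78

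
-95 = -95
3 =3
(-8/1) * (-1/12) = 2/3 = 0.67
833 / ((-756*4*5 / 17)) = -2023 / 2160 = -0.94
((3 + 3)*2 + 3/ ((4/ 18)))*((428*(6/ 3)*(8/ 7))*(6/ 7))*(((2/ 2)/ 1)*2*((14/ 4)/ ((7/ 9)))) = 9429696/ 49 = 192442.78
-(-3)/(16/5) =15/16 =0.94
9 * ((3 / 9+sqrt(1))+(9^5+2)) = 531471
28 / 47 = 0.60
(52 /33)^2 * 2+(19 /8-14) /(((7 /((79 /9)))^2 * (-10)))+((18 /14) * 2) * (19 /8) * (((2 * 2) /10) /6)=7.20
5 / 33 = 0.15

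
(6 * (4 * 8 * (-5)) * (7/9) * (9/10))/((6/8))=-896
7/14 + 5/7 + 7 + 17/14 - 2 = 52/7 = 7.43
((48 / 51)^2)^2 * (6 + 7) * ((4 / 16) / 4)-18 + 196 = 14919986 / 83521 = 178.64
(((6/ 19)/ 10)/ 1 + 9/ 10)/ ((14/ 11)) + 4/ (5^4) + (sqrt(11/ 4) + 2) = sqrt(11)/ 2 + 910503/ 332500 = 4.40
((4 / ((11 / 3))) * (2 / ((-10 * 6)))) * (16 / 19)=-32 / 1045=-0.03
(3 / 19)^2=9 / 361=0.02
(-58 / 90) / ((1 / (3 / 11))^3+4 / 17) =-1479 / 113675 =-0.01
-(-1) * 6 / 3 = 2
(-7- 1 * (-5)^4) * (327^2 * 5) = -337895640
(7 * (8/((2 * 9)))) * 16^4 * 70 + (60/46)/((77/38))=227485952020/15939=14272285.09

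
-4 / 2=-2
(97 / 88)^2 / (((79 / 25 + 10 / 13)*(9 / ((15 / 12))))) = 0.04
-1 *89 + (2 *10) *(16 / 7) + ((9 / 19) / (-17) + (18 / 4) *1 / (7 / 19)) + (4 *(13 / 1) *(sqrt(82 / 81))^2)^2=81294949321 / 29668842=2740.08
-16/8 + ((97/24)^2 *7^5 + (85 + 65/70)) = 1107297841/4032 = 274627.44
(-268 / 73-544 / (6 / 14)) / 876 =-69697 / 47961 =-1.45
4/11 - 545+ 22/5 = -540.24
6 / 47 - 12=-558 / 47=-11.87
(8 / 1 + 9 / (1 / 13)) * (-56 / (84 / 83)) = -20750 / 3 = -6916.67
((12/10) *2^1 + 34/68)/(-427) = -29/4270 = -0.01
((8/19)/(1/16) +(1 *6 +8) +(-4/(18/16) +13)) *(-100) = -3018.13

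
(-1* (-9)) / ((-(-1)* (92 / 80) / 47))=8460 / 23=367.83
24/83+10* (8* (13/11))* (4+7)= 86344/83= 1040.29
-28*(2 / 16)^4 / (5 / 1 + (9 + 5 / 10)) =-7 / 14848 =-0.00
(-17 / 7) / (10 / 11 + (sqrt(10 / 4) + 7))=-32538 / 101731 + 2057 * sqrt(10) / 101731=-0.26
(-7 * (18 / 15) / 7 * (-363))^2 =4743684 / 25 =189747.36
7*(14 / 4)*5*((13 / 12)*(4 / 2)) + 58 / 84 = 266.11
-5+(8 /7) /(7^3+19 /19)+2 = -902 /301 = -3.00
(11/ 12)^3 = 0.77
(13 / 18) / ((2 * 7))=13 / 252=0.05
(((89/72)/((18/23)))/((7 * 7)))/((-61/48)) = -2047/80703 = -0.03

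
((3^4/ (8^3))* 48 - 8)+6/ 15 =-1/ 160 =-0.01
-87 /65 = -1.34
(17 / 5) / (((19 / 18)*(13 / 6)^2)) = 11016 / 16055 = 0.69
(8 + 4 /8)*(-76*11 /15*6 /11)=-1292 /5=-258.40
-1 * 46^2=-2116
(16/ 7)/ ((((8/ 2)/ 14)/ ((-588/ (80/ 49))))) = -14406/ 5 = -2881.20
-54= -54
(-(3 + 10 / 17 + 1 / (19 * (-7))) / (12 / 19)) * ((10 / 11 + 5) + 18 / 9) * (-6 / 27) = 10672 / 1071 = 9.96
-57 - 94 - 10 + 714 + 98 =651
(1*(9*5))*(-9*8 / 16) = -405 / 2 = -202.50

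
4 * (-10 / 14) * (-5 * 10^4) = 1000000 / 7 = 142857.14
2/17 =0.12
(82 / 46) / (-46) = -41 / 1058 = -0.04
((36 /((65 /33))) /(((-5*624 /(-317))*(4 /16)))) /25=31383 /105625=0.30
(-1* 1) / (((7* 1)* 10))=-0.01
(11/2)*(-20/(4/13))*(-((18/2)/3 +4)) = 5005/2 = 2502.50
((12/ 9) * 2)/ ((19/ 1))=8/ 57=0.14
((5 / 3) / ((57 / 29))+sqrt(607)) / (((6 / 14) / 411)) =139055 / 171+959 * sqrt(607) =24440.42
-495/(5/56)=-5544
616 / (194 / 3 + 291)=168 / 97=1.73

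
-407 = -407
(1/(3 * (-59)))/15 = -1/2655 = -0.00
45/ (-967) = -0.05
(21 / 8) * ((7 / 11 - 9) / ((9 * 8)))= -161 / 528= -0.30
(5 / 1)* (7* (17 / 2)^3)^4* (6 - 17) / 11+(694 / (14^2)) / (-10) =-1713623089696104152553 / 1003520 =-1707612294419746.64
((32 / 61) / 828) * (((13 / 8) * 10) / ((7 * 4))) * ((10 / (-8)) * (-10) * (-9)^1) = -1625 / 39284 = -0.04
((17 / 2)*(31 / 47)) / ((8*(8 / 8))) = 527 / 752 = 0.70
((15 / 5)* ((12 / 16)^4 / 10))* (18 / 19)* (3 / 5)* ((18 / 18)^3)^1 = 6561 / 121600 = 0.05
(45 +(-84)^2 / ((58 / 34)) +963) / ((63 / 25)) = 59200 / 29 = 2041.38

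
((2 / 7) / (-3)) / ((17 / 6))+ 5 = 591 / 119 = 4.97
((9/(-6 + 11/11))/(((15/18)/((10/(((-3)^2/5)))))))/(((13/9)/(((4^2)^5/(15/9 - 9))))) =169869312/143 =1187897.29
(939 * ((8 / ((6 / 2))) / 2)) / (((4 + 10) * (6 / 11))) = 3443 / 21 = 163.95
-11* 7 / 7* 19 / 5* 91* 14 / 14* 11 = -209209 / 5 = -41841.80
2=2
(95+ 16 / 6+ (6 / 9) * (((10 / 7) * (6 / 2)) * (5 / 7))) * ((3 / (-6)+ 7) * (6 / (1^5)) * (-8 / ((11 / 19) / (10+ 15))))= -724055800 / 539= -1343331.73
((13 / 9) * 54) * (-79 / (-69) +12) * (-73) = -1721486 / 23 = -74847.22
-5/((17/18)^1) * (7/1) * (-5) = 3150/17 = 185.29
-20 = -20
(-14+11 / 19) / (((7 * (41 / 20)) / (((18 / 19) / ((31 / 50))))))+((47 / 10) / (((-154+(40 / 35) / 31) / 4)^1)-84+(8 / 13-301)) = -103533850423908 / 268267014925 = -385.94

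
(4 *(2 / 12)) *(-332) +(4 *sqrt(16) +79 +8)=-355 / 3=-118.33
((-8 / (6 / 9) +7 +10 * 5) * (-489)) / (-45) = 489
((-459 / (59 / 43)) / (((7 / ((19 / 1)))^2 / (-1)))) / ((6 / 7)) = 2375019 / 826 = 2875.33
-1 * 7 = -7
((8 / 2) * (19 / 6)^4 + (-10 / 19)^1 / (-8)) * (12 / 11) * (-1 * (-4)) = 9906016 / 5643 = 1755.45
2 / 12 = 1 / 6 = 0.17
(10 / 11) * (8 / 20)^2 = 0.15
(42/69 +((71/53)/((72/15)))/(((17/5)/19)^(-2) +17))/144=10894243/2552995584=0.00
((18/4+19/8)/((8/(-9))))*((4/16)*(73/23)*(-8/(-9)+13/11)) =-12.71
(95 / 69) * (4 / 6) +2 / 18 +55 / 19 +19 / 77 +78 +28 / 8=17296355 / 201894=85.67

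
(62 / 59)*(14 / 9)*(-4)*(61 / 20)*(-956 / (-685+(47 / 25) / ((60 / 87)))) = -27.94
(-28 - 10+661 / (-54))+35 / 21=-2623 / 54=-48.57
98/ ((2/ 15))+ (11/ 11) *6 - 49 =692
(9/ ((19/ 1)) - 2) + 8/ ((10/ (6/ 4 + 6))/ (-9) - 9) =-593/ 247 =-2.40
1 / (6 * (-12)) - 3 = -217 / 72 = -3.01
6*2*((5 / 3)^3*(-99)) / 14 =-2750 / 7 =-392.86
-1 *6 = -6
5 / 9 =0.56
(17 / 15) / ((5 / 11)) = 2.49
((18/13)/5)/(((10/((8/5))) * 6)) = 0.01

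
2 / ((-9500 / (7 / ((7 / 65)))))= -13 / 950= -0.01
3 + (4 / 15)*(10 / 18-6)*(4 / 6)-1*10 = -3227 / 405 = -7.97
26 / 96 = 13 / 48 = 0.27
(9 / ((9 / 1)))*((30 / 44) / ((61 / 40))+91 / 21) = 9623 / 2013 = 4.78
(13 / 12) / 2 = 13 / 24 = 0.54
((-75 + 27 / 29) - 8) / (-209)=2380 / 6061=0.39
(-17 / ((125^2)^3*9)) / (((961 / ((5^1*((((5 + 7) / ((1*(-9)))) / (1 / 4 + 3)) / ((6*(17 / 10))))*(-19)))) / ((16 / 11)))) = -4864 / 1698495941162109375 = -0.00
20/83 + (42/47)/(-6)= 359/3901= 0.09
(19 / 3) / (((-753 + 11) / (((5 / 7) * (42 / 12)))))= -95 / 4452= -0.02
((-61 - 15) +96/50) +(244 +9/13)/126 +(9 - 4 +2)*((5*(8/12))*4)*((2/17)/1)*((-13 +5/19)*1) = -211.99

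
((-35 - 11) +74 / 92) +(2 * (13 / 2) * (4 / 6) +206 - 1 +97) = 36635 / 138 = 265.47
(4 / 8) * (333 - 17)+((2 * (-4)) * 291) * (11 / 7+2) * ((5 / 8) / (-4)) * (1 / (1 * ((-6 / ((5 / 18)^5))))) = 157.64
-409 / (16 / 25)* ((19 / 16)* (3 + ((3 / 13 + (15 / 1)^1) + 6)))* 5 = -305983125 / 3328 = -91942.04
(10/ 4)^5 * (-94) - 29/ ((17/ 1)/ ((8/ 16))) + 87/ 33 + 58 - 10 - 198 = -27909089/ 2992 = -9327.90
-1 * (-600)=600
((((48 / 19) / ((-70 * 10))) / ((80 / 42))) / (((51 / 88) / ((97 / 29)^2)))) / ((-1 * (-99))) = -0.00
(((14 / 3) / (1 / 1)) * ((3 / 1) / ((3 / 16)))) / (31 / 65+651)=7280 / 63519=0.11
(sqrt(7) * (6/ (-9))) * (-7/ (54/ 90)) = 70 * sqrt(7)/ 9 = 20.58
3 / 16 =0.19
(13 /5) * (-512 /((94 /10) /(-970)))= 6456320 /47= 137368.51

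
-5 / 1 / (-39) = 5 / 39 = 0.13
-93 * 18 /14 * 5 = -4185 /7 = -597.86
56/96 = 7/12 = 0.58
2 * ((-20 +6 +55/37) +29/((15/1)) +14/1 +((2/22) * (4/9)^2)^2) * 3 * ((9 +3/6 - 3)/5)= 6530022278/244779975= 26.68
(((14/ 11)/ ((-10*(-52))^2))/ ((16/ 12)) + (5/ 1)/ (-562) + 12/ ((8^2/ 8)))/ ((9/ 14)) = 17447871707/ 7522257600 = 2.32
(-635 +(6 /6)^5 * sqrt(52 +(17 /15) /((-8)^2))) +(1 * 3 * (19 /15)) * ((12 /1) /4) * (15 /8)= -4909 /8 +sqrt(749055) /120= -606.41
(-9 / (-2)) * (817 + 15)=3744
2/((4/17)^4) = 83521/128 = 652.51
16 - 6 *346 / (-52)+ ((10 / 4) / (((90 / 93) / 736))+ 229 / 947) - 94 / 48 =192597213 / 98488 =1955.54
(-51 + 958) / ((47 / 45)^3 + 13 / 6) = 165300750 / 602521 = 274.35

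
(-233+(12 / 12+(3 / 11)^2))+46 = -22497 / 121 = -185.93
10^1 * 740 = 7400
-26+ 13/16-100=-2003/16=-125.19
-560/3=-186.67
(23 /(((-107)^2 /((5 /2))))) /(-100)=-0.00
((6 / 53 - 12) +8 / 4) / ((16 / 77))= -10087 / 212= -47.58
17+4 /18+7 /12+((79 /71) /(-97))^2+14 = 54308455181 /1707507684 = 31.81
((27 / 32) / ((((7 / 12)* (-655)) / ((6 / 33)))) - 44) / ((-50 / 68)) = 59.84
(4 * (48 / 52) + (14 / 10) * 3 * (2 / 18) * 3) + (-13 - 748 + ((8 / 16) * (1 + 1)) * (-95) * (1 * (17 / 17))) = -55309 / 65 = -850.91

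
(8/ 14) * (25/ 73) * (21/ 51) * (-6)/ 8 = -75/ 1241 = -0.06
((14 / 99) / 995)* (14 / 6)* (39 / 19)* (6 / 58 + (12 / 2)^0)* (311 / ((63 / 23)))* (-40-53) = -1291431232 / 162828765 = -7.93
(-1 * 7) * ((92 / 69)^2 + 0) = -112 / 9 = -12.44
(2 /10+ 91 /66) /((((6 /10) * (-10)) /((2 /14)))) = -521 /13860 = -0.04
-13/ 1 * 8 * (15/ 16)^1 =-97.50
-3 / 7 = -0.43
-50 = -50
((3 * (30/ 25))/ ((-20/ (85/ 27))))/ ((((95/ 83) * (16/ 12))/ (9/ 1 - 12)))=4233/ 3800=1.11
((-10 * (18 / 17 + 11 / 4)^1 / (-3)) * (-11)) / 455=-407 / 1326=-0.31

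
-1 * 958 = -958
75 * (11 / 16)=825 / 16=51.56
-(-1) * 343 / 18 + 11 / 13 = 4657 / 234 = 19.90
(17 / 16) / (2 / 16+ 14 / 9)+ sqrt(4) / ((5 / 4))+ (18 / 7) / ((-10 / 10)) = -2873 / 8470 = -0.34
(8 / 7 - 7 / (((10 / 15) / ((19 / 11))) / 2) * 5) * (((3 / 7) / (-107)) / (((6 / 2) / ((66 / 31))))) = 83262 / 162533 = 0.51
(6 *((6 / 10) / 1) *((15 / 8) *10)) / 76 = 135 / 152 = 0.89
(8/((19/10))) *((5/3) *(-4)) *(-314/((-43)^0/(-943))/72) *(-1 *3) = 59220400/171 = 346318.13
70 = 70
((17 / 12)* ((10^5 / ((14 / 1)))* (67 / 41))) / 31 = 14237500 / 26691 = 533.42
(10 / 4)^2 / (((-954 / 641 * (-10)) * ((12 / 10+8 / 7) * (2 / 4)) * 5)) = 22435 / 312912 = 0.07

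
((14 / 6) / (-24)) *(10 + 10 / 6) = -1.13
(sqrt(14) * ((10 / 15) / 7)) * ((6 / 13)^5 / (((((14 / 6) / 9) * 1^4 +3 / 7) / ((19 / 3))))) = 443232 * sqrt(14) / 24134045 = 0.07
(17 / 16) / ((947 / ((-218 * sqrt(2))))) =-1853 * sqrt(2) / 7576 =-0.35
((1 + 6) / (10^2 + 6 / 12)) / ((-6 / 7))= -49 / 603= -0.08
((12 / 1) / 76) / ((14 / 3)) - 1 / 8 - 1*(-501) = 532967 / 1064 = 500.91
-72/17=-4.24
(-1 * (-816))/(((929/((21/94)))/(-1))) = -8568/43663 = -0.20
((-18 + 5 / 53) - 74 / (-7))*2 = -14.67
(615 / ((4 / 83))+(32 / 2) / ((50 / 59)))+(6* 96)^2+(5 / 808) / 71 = 494162401771 / 1434200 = 344556.13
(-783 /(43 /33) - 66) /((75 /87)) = -831633 /1075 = -773.61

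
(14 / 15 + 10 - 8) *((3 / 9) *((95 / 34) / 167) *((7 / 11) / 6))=133 / 76653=0.00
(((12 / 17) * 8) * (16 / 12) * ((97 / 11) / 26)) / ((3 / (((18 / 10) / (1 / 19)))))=353856 / 12155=29.11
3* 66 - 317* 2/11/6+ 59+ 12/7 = 57544/231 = 249.11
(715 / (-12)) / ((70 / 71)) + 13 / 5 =-48581 / 840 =-57.83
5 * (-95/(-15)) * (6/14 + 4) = 2945/21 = 140.24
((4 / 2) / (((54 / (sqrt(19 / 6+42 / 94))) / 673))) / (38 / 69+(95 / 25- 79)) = -77395 * sqrt(287358) / 65363652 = -0.63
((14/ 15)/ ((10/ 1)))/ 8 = 7/ 600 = 0.01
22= 22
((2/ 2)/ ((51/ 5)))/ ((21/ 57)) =95/ 357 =0.27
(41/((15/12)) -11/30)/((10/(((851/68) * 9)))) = 365.30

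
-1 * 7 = -7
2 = 2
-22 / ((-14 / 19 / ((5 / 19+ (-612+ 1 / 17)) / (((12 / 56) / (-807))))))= 1169231096 / 17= 68778299.76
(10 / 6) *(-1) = -5 / 3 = -1.67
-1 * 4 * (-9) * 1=36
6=6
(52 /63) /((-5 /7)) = -1.16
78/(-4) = -39/2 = -19.50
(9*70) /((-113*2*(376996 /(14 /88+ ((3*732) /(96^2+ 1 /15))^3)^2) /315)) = -39951083661954503170739337833010878025 /575627772167105432497922662203241125213248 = -0.00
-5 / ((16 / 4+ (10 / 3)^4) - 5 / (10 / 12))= -0.04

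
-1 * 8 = -8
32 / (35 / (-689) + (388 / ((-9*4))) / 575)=-57049200 / 123979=-460.15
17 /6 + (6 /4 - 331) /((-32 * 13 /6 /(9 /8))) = 81667 /9984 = 8.18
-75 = -75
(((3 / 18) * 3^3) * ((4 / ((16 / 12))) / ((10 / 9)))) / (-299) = -243 / 5980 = -0.04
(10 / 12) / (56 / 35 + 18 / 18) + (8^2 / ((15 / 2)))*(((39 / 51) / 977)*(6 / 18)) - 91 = -1762088591 / 19432530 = -90.68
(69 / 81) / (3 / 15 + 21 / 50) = 1150 / 837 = 1.37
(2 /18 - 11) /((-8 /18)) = 49 /2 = 24.50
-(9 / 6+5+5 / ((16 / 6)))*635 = -42545 / 8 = -5318.12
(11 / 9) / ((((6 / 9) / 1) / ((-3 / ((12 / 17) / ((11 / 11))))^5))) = -15618427 / 6144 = -2542.06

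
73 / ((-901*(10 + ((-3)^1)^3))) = 73 / 15317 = 0.00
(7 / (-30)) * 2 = -7 / 15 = -0.47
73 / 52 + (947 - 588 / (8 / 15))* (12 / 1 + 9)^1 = -169733 / 52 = -3264.10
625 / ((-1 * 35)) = -125 / 7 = -17.86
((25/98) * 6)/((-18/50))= -625/147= -4.25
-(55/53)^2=-3025/2809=-1.08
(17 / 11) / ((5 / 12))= 204 / 55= 3.71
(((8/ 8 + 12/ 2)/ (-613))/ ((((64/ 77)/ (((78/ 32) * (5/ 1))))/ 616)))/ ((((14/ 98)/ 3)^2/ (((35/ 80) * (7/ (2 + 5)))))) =-19900.33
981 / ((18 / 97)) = 10573 / 2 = 5286.50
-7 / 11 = -0.64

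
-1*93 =-93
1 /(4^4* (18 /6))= 1 /768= 0.00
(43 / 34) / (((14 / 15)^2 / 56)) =9675 / 119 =81.30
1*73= 73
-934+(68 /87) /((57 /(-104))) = -4638778 /4959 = -935.43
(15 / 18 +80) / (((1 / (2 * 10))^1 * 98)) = 2425 / 147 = 16.50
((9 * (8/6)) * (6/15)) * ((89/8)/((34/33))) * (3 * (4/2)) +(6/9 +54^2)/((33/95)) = 73273117/8415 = 8707.44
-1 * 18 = -18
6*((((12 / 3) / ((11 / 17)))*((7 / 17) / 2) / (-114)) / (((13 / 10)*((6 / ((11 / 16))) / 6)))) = -0.04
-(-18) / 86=9 / 43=0.21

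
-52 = -52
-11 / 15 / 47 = -11 / 705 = -0.02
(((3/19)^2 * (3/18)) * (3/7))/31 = 0.00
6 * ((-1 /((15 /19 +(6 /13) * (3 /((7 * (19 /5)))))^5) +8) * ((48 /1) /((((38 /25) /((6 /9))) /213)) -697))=5284009509676967863814 /41299739548509375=127942.93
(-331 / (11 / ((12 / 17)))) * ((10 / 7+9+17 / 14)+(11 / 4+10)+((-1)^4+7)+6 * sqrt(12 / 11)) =-900651 / 1309 - 47664 * sqrt(33) / 2057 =-821.16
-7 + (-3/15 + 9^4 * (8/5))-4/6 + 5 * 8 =157946/15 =10529.73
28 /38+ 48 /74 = 974 /703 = 1.39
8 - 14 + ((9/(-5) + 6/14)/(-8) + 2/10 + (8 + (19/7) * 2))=7.80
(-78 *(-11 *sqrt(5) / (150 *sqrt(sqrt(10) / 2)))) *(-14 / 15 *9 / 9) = -2002 *10^(1 / 4) / 375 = -9.49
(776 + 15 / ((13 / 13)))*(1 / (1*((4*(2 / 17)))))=13447 / 8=1680.88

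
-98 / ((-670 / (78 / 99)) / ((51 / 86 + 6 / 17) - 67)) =-61515727 / 8081205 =-7.61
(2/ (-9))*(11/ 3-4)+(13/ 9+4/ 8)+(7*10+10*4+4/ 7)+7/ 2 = 21941/ 189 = 116.09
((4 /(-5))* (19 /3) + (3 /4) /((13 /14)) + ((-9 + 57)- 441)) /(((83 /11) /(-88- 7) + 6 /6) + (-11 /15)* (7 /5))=161902895 /43238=3744.46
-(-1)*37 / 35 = 37 / 35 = 1.06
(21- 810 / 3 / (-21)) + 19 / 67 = 16012 / 469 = 34.14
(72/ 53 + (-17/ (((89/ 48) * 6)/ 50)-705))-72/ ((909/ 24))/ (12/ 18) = -372985673/ 476417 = -782.90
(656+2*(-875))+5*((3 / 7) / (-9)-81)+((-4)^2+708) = -16280 / 21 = -775.24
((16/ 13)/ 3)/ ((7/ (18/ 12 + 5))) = 8/ 21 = 0.38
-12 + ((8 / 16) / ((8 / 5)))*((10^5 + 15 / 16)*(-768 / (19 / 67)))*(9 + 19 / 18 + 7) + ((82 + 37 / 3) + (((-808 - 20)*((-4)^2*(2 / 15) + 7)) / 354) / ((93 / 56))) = -1443452059.26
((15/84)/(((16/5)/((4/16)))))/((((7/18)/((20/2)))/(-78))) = -43875/1568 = -27.98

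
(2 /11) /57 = 0.00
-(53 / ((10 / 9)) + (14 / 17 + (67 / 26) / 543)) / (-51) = 29117693 / 30600765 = 0.95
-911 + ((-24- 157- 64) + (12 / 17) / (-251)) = -4932664 / 4267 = -1156.00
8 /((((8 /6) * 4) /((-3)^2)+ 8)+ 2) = 108 /143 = 0.76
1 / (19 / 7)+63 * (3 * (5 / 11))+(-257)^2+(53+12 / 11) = 1257598 / 19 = 66189.37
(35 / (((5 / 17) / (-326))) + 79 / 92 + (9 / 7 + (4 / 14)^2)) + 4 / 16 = -87436095 / 2254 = -38791.52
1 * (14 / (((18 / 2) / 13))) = 182 / 9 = 20.22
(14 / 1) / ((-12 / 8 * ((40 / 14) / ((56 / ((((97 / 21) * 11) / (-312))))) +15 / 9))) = -5992896 / 1064825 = -5.63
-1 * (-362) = 362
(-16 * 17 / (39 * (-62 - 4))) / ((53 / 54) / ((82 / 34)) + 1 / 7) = 234192 / 1218503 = 0.19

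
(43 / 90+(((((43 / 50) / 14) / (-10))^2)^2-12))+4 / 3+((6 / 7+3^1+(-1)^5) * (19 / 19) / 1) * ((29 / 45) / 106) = -3883068699456410641 / 381759000000000000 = -10.17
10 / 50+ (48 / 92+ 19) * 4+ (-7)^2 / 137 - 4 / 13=16044578 / 204815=78.34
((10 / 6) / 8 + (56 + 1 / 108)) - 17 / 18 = 11939 / 216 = 55.27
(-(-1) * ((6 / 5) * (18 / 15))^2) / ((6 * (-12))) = -18 / 625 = -0.03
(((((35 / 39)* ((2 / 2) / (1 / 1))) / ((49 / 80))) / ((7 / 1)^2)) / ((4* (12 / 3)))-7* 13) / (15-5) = -608641 / 66885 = -9.10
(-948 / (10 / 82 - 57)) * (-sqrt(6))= -40.83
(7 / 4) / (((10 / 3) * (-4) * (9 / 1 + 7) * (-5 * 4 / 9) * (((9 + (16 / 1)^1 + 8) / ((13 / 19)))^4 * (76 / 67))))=0.00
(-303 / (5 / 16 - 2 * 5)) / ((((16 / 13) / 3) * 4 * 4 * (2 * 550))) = 0.00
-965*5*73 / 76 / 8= -352225 / 608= -579.32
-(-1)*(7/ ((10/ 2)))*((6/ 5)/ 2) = 0.84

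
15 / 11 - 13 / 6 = -53 / 66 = -0.80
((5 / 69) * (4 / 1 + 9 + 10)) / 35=1 / 21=0.05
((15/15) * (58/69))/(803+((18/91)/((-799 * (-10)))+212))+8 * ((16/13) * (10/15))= 6.56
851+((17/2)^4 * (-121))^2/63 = 6332594147.98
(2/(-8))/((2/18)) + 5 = 11/4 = 2.75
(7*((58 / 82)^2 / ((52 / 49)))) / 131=288463 / 11450972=0.03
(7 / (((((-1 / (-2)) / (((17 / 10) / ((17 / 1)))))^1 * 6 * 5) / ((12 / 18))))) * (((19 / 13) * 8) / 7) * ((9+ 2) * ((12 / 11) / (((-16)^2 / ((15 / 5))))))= 0.01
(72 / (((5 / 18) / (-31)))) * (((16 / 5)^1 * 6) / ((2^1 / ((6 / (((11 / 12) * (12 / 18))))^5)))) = -28335227910488064 / 4026275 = -7037578881.35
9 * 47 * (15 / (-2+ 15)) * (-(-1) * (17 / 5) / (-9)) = -2397 / 13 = -184.38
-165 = -165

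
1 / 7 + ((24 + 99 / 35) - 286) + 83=-176.03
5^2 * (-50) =-1250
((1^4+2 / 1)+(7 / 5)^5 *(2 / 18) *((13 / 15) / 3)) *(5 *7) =28107562 / 253125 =111.04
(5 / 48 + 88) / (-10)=-8.81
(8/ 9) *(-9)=-8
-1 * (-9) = 9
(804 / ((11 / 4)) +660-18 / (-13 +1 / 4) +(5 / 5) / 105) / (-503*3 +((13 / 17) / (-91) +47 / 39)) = -243458371 / 384874325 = -0.63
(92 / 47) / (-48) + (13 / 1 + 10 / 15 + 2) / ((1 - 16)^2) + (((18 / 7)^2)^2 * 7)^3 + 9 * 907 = 28675523.08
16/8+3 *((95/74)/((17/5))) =3941/1258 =3.13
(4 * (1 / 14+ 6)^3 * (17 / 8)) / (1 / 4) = 10440125 / 1372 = 7609.42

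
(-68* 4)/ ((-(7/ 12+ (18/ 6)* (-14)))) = -3264/ 497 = -6.57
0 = 0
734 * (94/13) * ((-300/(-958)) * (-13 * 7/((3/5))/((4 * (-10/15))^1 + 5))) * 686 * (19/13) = -674470398000/6227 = -108313858.68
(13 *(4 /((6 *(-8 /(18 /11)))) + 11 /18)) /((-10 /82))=-25051 /495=-50.61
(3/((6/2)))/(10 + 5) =1/15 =0.07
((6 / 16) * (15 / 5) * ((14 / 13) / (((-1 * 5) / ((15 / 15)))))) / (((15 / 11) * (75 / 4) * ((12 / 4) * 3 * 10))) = -77 / 731250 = -0.00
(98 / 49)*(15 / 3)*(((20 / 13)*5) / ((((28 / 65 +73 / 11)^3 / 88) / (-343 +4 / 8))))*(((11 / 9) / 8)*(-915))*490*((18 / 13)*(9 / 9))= 80375657143031250000 / 129017283877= 622983640.08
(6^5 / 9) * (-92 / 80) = -4968 / 5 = -993.60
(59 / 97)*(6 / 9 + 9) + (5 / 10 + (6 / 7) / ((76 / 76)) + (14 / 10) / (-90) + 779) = 120114961 / 152775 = 786.22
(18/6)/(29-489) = -3/460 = -0.01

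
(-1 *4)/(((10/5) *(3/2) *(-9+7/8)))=32/195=0.16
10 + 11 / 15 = 161 / 15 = 10.73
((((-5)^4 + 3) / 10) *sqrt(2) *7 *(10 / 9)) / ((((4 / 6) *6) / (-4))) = -4396 *sqrt(2) / 9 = -690.76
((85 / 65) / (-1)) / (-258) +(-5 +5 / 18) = -23732 / 5031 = -4.72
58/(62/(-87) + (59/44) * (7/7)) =222024/2405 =92.32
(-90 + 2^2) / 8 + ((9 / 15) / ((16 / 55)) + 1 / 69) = -9575 / 1104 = -8.67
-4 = -4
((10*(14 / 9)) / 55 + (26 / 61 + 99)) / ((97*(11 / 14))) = 8430002 / 6443613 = 1.31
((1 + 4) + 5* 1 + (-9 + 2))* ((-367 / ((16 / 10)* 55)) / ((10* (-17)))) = 1101 / 14960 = 0.07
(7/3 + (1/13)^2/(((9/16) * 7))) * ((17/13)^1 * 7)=422603/19773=21.37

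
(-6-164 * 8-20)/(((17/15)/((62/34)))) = -622170/289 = -2152.84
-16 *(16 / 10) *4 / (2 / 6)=-1536 / 5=-307.20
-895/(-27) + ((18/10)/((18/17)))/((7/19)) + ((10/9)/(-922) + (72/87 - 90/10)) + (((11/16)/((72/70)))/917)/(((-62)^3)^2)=178016275475371211586007/6016336771784793108480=29.59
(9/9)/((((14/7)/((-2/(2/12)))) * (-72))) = 1/12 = 0.08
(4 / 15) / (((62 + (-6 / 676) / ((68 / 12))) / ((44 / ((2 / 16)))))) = 8090368 / 5343645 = 1.51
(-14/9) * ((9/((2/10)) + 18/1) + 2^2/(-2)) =-854/9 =-94.89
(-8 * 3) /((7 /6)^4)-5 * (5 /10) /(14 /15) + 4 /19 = -15.42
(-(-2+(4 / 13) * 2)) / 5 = 18 / 65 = 0.28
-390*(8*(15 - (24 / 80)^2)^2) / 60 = -28900053 / 2500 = -11560.02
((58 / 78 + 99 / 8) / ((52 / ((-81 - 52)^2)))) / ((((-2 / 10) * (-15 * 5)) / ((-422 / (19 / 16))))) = -804033013 / 7605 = -105724.26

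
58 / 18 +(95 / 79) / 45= 770 / 237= 3.25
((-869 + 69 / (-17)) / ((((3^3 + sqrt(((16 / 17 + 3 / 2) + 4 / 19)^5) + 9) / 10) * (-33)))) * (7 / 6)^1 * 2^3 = 110007961867113605120 / 1441589123393156133 - 33261267091935680 * sqrt(1106598) / 1441589123393156133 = 52.04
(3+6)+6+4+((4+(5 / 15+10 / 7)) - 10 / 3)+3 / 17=2571 / 119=21.61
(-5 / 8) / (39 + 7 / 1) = -5 / 368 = -0.01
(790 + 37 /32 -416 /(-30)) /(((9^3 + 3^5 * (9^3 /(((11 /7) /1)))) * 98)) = 4250521 /58708177920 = 0.00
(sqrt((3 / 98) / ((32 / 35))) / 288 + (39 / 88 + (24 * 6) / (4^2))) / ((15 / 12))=sqrt(105) / 20160 + 831 / 110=7.56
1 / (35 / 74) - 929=-32441 / 35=-926.89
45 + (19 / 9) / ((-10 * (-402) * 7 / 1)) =11396719 / 253260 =45.00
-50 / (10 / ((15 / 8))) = -75 / 8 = -9.38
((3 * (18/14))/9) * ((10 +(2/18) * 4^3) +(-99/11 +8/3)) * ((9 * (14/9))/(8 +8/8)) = 194/27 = 7.19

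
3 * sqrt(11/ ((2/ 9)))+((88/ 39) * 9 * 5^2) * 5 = 9 * sqrt(22)/ 2+33000/ 13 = 2559.57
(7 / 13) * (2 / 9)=14 / 117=0.12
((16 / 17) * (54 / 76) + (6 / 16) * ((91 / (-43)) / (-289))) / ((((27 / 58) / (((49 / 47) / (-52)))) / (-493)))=17422547065 / 1222009776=14.26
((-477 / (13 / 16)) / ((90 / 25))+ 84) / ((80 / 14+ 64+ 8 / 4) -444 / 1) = 0.21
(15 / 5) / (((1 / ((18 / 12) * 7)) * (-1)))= -63 / 2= -31.50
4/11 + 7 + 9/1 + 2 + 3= 235/11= 21.36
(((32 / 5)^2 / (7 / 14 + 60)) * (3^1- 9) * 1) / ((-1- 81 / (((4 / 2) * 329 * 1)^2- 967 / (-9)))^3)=11368610894526548487744 / 2800239917650990217425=4.06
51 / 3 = 17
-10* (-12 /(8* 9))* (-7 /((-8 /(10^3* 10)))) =43750 /3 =14583.33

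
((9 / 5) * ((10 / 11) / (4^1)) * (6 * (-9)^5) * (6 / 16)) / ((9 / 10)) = -2657205 / 44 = -60391.02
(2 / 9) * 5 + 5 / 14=185 / 126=1.47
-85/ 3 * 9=-255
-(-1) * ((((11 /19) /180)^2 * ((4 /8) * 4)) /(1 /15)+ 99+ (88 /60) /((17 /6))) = 659601041 /6627960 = 99.52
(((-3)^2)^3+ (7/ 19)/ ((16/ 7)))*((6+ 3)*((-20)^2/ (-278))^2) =4987462500/ 367099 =13586.15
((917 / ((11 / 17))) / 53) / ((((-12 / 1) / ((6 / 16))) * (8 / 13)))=-202657 / 149248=-1.36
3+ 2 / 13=41 / 13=3.15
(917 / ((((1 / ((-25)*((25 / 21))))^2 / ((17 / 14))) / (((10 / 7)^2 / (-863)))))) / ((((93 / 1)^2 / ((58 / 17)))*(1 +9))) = -14839843750 / 161291455983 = -0.09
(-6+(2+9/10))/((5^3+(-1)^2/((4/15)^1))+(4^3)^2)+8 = 675898/84495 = 8.00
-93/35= -2.66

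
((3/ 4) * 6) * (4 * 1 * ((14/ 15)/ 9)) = 28/ 15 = 1.87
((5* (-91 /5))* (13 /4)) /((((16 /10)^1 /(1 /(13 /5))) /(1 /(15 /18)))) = -1365 /16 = -85.31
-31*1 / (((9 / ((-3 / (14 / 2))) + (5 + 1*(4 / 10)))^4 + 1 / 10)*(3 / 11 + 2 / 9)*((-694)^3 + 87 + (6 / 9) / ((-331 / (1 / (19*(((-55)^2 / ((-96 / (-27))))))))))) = 1970505445218750 / 622808105399768300659271807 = 0.00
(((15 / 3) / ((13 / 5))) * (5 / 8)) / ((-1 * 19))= -125 / 1976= -0.06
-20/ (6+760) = -10/ 383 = -0.03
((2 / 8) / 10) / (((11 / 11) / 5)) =1 / 8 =0.12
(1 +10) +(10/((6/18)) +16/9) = 42.78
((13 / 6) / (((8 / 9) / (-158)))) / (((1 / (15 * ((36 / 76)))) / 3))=-1247805 / 152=-8209.24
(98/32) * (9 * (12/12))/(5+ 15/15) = 147/32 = 4.59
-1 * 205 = -205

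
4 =4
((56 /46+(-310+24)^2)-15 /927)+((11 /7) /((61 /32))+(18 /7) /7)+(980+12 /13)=22860062649251 /276156699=82779.32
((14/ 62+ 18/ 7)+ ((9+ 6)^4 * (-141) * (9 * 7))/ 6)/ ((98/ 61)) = -1984234499071/ 42532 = -46652743.79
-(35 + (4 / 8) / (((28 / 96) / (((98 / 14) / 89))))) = -3127 / 89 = -35.13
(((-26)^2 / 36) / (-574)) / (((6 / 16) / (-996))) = 224432 / 2583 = 86.89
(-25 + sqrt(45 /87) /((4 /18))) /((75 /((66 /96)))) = -11 /48 + 33 * sqrt(435) /23200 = -0.20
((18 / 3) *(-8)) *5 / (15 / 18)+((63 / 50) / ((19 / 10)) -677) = -91612 / 95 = -964.34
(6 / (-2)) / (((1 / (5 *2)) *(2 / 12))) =-180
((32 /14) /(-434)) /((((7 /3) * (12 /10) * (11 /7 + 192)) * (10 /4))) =-0.00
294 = 294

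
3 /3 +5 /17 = 22 /17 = 1.29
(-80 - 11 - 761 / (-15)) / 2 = -302 / 15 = -20.13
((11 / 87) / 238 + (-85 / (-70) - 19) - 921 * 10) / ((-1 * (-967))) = -95535260 / 10011351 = -9.54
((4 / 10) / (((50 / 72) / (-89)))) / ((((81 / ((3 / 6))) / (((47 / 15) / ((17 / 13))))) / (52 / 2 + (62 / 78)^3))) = -5260825244 / 261802125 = -20.09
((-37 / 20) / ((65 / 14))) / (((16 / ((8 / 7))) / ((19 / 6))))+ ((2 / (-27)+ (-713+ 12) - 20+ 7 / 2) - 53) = -54100627 / 70200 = -770.66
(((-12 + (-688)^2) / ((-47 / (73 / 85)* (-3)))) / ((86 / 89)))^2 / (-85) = -2364272195311476004 / 22575215962125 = -104728.66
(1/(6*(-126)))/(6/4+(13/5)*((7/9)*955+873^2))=-5/7497509502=-0.00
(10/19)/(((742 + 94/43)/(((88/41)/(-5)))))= -0.00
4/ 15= 0.27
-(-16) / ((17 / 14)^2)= 3136 / 289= 10.85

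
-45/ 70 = -9/ 14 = -0.64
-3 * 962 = -2886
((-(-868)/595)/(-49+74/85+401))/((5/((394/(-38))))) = -12214/1424715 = -0.01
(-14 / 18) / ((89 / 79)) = -553 / 801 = -0.69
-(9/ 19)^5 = -59049/ 2476099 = -0.02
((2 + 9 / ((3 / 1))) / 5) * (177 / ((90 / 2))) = 59 / 15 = 3.93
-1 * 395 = -395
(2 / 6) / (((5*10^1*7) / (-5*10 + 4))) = -23 / 525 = -0.04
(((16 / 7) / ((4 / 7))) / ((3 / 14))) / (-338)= -28 / 507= -0.06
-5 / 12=-0.42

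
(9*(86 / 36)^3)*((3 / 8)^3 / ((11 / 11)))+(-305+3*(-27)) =-379.53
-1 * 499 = -499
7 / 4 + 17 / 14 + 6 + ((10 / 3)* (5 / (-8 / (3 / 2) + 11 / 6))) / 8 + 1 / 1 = 787 / 84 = 9.37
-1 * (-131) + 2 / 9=1181 / 9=131.22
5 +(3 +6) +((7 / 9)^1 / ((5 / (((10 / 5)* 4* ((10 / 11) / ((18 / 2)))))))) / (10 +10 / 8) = 561778 / 40095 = 14.01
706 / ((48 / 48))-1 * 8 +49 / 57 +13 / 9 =119752 / 171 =700.30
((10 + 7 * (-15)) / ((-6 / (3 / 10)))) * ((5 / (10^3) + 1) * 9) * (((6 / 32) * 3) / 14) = 309339 / 179200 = 1.73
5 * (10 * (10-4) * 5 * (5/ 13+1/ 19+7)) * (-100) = -275550000/ 247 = -1115587.04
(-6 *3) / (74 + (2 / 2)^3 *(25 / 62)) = -1116 / 4613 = -0.24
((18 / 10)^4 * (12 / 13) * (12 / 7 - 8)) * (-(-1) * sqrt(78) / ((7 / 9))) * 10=-62355744 * sqrt(78) / 79625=-6916.31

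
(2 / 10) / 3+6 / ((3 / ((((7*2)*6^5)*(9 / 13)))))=29393293 / 195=150734.84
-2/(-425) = 2/425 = 0.00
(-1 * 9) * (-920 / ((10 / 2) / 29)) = 48024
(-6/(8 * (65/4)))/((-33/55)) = 1/13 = 0.08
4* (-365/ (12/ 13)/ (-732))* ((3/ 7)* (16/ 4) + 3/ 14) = 14235/ 3416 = 4.17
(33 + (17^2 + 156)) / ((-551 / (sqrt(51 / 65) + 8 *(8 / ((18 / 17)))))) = -260032 / 4959 -478 *sqrt(3315) / 35815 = -53.20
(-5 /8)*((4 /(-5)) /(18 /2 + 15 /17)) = 17 /336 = 0.05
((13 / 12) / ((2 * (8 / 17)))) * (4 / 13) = 17 / 48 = 0.35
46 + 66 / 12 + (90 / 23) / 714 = 281941 / 5474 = 51.51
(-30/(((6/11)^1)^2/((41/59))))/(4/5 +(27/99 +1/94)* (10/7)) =-448846475/7717554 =-58.16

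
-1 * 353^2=-124609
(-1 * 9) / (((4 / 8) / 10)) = -180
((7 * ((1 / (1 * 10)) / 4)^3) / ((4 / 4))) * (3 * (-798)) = -8379 / 32000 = -0.26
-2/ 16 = -1/ 8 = -0.12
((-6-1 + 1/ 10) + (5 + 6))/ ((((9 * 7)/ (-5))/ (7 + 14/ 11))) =-533/ 198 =-2.69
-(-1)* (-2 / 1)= -2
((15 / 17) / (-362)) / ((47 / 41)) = -615 / 289238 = -0.00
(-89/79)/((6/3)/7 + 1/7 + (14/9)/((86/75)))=-0.63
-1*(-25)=25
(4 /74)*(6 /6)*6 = 12 /37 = 0.32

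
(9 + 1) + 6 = 16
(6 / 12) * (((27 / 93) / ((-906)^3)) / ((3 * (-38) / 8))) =1 / 73004333004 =0.00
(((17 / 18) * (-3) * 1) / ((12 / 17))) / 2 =-289 / 144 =-2.01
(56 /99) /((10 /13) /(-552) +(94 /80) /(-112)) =-75013120 /1576047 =-47.60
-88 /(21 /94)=-393.90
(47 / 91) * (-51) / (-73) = 2397 / 6643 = 0.36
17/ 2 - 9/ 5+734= 740.70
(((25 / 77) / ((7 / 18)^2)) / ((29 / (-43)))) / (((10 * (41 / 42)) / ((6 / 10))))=-125388 / 640871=-0.20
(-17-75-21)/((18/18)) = -113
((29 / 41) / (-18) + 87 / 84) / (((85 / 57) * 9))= 39121 / 526932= 0.07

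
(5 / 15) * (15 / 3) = 1.67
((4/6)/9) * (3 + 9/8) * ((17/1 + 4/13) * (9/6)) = 825/104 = 7.93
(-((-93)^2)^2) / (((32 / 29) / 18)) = -19524157461 / 16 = -1220259841.31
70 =70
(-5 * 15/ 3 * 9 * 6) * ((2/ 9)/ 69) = -100/ 23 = -4.35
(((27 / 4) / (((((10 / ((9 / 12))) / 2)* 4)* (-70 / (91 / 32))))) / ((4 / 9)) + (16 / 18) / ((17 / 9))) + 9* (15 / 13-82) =-65824404817 / 90521600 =-727.17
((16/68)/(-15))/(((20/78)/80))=-416/85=-4.89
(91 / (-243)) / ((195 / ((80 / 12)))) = -28 / 2187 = -0.01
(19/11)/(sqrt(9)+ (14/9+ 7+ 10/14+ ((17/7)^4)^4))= 5682831127401771/4817498364206539024948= 0.00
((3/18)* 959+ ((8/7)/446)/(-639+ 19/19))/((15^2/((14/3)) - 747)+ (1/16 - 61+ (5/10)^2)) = -3820341352/18152953071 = -0.21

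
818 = 818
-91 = -91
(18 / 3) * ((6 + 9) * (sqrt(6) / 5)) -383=-338.91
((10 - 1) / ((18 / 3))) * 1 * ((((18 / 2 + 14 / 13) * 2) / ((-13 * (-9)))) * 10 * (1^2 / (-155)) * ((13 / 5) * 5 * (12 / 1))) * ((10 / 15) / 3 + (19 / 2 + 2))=-110564 / 3627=-30.48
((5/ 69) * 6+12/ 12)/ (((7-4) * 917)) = 11/ 21091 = 0.00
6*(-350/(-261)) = 700/87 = 8.05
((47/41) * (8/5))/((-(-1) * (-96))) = -47/2460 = -0.02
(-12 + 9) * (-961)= 2883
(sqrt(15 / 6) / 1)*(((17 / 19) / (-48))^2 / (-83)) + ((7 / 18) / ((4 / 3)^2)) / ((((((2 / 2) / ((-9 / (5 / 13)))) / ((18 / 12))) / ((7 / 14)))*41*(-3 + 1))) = 0.05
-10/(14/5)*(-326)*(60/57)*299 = 366443.61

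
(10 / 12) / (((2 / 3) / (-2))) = -5 / 2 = -2.50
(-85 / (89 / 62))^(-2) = 7921 / 27772900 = 0.00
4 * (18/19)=72/19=3.79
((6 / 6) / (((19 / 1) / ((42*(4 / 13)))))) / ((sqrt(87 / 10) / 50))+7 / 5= 7 / 5+2800*sqrt(870) / 7163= 12.93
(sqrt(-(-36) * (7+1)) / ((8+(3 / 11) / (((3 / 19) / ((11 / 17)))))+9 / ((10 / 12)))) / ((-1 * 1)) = -1020 * sqrt(2) / 1693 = -0.85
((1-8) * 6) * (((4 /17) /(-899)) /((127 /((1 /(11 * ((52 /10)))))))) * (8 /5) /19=672 /5273536697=0.00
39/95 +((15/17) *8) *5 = 57663/1615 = 35.70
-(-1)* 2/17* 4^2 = 32/17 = 1.88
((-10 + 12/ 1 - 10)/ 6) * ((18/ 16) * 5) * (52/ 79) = -390/ 79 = -4.94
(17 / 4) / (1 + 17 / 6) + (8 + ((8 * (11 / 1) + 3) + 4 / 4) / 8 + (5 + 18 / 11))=6893 / 253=27.25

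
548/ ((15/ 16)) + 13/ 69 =67243/ 115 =584.72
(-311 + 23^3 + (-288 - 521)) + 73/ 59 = 651846/ 59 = 11048.24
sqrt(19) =4.36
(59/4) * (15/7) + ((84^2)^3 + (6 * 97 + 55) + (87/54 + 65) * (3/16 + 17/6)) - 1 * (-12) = 2124650500546865/6048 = 351298032497.83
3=3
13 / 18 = 0.72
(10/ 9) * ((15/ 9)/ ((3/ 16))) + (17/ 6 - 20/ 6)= 9.38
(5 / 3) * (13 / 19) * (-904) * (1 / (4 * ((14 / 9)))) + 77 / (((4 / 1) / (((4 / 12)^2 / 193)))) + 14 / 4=-162.17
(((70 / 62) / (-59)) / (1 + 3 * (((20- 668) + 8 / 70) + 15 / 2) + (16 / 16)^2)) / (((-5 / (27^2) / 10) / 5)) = -17860500 / 245709689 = -0.07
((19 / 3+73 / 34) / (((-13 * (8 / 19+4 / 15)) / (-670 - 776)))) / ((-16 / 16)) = -59412525 / 43316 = -1371.61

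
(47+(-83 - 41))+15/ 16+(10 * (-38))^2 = 2309183/ 16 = 144323.94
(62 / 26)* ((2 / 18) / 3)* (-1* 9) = -31 / 39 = -0.79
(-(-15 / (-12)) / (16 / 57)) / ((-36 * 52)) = 95 / 39936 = 0.00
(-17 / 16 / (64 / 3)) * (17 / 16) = -867 / 16384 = -0.05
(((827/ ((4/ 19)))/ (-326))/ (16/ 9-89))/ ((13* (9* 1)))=15713/ 13307320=0.00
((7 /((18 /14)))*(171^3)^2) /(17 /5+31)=680612995656405 /172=3957052300327.94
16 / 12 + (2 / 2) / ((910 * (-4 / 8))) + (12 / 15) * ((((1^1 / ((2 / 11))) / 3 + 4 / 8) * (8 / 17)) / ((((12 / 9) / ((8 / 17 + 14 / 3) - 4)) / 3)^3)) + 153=19272566546 / 114006165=169.05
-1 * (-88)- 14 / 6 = 257 / 3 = 85.67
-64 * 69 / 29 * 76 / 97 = -335616 / 2813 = -119.31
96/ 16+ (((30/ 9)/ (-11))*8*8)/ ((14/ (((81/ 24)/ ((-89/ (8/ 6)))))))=6.07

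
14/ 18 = 0.78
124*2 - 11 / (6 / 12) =226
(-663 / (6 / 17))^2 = 14115049 / 4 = 3528762.25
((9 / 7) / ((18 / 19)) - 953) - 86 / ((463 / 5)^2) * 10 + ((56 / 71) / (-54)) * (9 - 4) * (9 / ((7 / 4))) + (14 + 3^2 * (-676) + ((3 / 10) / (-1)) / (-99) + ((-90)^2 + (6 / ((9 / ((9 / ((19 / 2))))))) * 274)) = 417822023087246 / 334007267055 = 1250.94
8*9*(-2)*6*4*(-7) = 24192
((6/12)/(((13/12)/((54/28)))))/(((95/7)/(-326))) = -21.38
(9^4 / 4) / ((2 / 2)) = 6561 / 4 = 1640.25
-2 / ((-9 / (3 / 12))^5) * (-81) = -1 / 373248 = -0.00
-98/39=-2.51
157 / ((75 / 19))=2983 / 75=39.77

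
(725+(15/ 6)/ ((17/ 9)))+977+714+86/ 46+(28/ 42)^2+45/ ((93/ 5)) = 528439529/ 218178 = 2422.06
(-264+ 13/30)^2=62520649/900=69467.39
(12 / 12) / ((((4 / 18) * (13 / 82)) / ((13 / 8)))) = 369 / 8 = 46.12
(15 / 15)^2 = 1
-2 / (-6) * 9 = 3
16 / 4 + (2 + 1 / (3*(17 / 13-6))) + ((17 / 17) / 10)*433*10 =80324 / 183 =438.93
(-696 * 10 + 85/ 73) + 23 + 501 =-469743/ 73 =-6434.84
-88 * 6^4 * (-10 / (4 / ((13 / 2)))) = 1853280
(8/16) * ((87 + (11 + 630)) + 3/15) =3641/10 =364.10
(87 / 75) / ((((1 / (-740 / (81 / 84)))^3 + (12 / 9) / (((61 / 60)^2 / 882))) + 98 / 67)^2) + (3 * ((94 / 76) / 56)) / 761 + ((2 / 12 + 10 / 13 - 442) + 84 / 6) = -427.06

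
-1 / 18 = -0.06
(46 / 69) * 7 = 14 / 3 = 4.67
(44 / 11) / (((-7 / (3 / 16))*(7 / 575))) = -1725 / 196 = -8.80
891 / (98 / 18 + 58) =8019 / 571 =14.04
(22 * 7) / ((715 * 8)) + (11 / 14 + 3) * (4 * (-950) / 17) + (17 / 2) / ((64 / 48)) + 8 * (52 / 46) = -1182389487 / 1423240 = -830.77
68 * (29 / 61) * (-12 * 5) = -118320 / 61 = -1939.67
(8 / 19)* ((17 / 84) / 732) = 17 / 146034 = 0.00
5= 5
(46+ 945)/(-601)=-991/601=-1.65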